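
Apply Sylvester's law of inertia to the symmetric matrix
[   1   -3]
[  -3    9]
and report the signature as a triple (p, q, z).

Answer: (1, 0, 1)

Derivation:
step 0: pivot 1 → sign +
step 1: row/col 1 already zero → sign 0
signature = (1, 0, 1)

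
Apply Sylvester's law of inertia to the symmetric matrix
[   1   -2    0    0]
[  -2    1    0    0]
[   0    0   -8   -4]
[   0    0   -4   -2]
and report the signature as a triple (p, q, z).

step 0: pivot 1 → sign +
step 1: pivot -3 → sign −
step 2: pivot -8 → sign −
step 3: row/col 3 already zero → sign 0
signature = (1, 2, 1)

Answer: (1, 2, 1)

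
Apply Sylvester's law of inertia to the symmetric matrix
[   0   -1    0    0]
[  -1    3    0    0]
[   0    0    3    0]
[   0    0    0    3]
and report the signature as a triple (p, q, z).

step 0: pivot 3 → sign +
step 1: pivot -1/3 → sign −
step 2: pivot 3 → sign +
step 3: pivot 3 → sign +
signature = (3, 1, 0)

Answer: (3, 1, 0)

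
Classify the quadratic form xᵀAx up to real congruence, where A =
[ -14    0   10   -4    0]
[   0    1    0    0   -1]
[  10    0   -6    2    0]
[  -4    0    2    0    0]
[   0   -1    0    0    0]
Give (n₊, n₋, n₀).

Answer: (3, 2, 0)

Derivation:
step 0: pivot -14 → sign −
step 1: pivot 1 → sign +
step 2: pivot 8/7 → sign +
step 3: pivot 1/2 → sign +
step 4: pivot -1 → sign −
signature = (3, 2, 0)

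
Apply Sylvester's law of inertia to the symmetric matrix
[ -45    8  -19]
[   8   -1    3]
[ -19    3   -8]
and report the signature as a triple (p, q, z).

step 0: pivot -45 → sign −
step 1: pivot 19/45 → sign +
step 2: pivot -6/19 → sign −
signature = (1, 2, 0)

Answer: (1, 2, 0)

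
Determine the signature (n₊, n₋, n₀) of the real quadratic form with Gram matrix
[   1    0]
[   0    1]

step 0: pivot 1 → sign +
step 1: pivot 1 → sign +
signature = (2, 0, 0)

Answer: (2, 0, 0)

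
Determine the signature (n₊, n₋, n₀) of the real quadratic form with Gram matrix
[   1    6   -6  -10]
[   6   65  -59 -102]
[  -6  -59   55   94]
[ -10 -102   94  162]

step 0: pivot 1 → sign +
step 1: pivot 29 → sign +
step 2: pivot 22/29 → sign +
step 3: pivot 6/11 → sign +
signature = (4, 0, 0)

Answer: (4, 0, 0)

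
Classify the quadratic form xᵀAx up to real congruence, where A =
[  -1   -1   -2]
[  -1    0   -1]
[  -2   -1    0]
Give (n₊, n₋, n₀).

step 0: pivot -1 → sign −
step 1: pivot 1 → sign +
step 2: pivot 3 → sign +
signature = (2, 1, 0)

Answer: (2, 1, 0)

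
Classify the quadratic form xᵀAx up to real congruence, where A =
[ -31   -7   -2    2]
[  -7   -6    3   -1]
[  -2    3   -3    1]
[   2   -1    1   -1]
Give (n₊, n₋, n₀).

Answer: (0, 3, 1)

Derivation:
step 0: pivot -31 → sign −
step 1: pivot -137/31 → sign −
step 2: pivot -24/137 → sign −
step 3: row/col 3 already zero → sign 0
signature = (0, 3, 1)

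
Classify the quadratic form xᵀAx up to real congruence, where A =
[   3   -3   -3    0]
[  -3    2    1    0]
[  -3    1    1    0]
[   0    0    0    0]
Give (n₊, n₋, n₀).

Answer: (2, 1, 1)

Derivation:
step 0: pivot 3 → sign +
step 1: pivot -1 → sign −
step 2: pivot 2 → sign +
step 3: row/col 3 already zero → sign 0
signature = (2, 1, 1)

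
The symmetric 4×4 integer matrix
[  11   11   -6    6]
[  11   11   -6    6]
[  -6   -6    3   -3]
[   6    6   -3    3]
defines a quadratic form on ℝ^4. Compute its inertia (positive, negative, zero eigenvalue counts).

Answer: (1, 1, 2)

Derivation:
step 0: pivot 11 → sign +
step 1: pivot -3/11 → sign −
step 2: row/col 2 already zero → sign 0
step 3: row/col 3 already zero → sign 0
signature = (1, 1, 2)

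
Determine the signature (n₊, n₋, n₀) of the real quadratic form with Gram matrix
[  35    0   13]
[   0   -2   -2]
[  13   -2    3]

step 0: pivot 35 → sign +
step 1: pivot -2 → sign −
step 2: pivot 6/35 → sign +
signature = (2, 1, 0)

Answer: (2, 1, 0)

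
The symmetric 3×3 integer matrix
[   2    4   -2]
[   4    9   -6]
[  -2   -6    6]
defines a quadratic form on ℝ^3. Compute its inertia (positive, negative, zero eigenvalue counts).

step 0: pivot 2 → sign +
step 1: pivot 1 → sign +
step 2: row/col 2 already zero → sign 0
signature = (2, 0, 1)

Answer: (2, 0, 1)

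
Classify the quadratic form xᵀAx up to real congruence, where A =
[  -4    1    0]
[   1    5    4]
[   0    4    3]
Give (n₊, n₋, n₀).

step 0: pivot -4 → sign −
step 1: pivot 21/4 → sign +
step 2: pivot -1/21 → sign −
signature = (1, 2, 0)

Answer: (1, 2, 0)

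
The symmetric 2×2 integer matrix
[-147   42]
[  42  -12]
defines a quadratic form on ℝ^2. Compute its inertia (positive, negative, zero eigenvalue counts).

step 0: pivot -147 → sign −
step 1: row/col 1 already zero → sign 0
signature = (0, 1, 1)

Answer: (0, 1, 1)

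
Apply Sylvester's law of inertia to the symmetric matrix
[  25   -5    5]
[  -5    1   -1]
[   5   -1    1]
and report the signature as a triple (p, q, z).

step 0: pivot 25 → sign +
step 1: row/col 1 already zero → sign 0
step 2: row/col 2 already zero → sign 0
signature = (1, 0, 2)

Answer: (1, 0, 2)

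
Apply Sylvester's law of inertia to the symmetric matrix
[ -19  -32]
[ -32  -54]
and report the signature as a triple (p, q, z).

step 0: pivot -19 → sign −
step 1: pivot -2/19 → sign −
signature = (0, 2, 0)

Answer: (0, 2, 0)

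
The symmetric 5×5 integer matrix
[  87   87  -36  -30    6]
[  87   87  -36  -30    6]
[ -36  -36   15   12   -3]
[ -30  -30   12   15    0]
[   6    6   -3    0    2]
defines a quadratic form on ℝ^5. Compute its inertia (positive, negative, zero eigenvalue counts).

Answer: (3, 1, 1)

Derivation:
step 0: pivot 87 → sign +
step 1: pivot 3/29 → sign +
step 2: pivot 3 → sign +
step 3: pivot -1 → sign −
step 4: row/col 4 already zero → sign 0
signature = (3, 1, 1)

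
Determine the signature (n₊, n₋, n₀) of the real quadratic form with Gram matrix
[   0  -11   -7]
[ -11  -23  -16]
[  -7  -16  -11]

step 0: pivot -23 → sign −
step 1: pivot 121/23 → sign +
step 2: pivot 6/121 → sign +
signature = (2, 1, 0)

Answer: (2, 1, 0)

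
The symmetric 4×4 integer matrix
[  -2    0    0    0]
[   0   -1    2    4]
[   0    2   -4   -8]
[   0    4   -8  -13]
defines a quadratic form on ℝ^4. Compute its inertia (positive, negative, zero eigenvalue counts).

Answer: (1, 2, 1)

Derivation:
step 0: pivot -2 → sign −
step 1: pivot -1 → sign −
step 2: pivot 3 → sign +
step 3: row/col 3 already zero → sign 0
signature = (1, 2, 1)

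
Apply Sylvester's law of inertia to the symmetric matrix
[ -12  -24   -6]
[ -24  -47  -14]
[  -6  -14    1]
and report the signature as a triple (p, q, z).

Answer: (1, 1, 1)

Derivation:
step 0: pivot -12 → sign −
step 1: pivot 1 → sign +
step 2: row/col 2 already zero → sign 0
signature = (1, 1, 1)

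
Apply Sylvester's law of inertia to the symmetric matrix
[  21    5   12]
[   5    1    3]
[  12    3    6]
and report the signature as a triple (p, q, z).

step 0: pivot 21 → sign +
step 1: pivot -4/21 → sign −
step 2: pivot -3/4 → sign −
signature = (1, 2, 0)

Answer: (1, 2, 0)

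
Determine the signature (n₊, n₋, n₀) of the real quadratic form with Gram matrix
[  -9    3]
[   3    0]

Answer: (1, 1, 0)

Derivation:
step 0: pivot -9 → sign −
step 1: pivot 1 → sign +
signature = (1, 1, 0)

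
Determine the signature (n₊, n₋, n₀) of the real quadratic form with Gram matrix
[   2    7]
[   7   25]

Answer: (2, 0, 0)

Derivation:
step 0: pivot 2 → sign +
step 1: pivot 1/2 → sign +
signature = (2, 0, 0)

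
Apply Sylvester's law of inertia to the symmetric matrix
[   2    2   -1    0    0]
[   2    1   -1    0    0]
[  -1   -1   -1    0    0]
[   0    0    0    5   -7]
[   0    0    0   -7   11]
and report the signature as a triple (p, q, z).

Answer: (3, 2, 0)

Derivation:
step 0: pivot 2 → sign +
step 1: pivot -1 → sign −
step 2: pivot -3/2 → sign −
step 3: pivot 5 → sign +
step 4: pivot 6/5 → sign +
signature = (3, 2, 0)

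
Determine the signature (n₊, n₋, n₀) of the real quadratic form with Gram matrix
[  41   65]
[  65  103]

step 0: pivot 41 → sign +
step 1: pivot -2/41 → sign −
signature = (1, 1, 0)

Answer: (1, 1, 0)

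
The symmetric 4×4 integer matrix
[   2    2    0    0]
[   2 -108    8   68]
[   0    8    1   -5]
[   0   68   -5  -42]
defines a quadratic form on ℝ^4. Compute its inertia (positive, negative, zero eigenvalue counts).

Answer: (3, 1, 0)

Derivation:
step 0: pivot 2 → sign +
step 1: pivot -110 → sign −
step 2: pivot 87/55 → sign +
step 3: pivot 1/29 → sign +
signature = (3, 1, 0)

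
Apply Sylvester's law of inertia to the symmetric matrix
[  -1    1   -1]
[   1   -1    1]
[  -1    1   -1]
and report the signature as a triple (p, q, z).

step 0: pivot -1 → sign −
step 1: row/col 1 already zero → sign 0
step 2: row/col 2 already zero → sign 0
signature = (0, 1, 2)

Answer: (0, 1, 2)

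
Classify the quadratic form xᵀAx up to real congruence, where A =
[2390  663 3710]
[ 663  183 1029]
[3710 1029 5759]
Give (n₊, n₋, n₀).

Answer: (1, 2, 0)

Derivation:
step 0: pivot 2390 → sign +
step 1: pivot -2199/2390 → sign −
step 2: pivot -3/733 → sign −
signature = (1, 2, 0)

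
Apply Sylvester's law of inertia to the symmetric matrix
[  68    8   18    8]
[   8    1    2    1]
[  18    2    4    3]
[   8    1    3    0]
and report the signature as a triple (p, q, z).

step 0: pivot 68 → sign +
step 1: pivot 1/17 → sign +
step 2: pivot -1 → sign −
step 3: row/col 3 already zero → sign 0
signature = (2, 1, 1)

Answer: (2, 1, 1)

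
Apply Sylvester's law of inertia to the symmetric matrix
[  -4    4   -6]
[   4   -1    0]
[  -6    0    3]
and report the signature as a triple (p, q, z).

step 0: pivot -4 → sign −
step 1: pivot 3 → sign +
step 2: row/col 2 already zero → sign 0
signature = (1, 1, 1)

Answer: (1, 1, 1)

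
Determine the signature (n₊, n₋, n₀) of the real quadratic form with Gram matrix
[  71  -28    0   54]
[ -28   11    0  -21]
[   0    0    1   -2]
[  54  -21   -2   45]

step 0: pivot 71 → sign +
step 1: pivot -3/71 → sign −
step 2: pivot 1 → sign +
step 3: pivot 2 → sign +
signature = (3, 1, 0)

Answer: (3, 1, 0)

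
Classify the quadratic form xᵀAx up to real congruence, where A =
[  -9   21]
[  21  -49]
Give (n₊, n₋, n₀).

step 0: pivot -9 → sign −
step 1: row/col 1 already zero → sign 0
signature = (0, 1, 1)

Answer: (0, 1, 1)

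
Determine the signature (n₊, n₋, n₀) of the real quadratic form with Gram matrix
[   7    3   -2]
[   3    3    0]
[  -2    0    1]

Answer: (2, 0, 1)

Derivation:
step 0: pivot 7 → sign +
step 1: pivot 12/7 → sign +
step 2: row/col 2 already zero → sign 0
signature = (2, 0, 1)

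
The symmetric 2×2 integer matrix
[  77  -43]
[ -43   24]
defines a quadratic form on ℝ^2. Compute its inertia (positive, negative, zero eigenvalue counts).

Answer: (1, 1, 0)

Derivation:
step 0: pivot 77 → sign +
step 1: pivot -1/77 → sign −
signature = (1, 1, 0)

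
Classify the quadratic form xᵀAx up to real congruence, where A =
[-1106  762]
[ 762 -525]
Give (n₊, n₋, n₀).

step 0: pivot -1106 → sign −
step 1: pivot -3/553 → sign −
signature = (0, 2, 0)

Answer: (0, 2, 0)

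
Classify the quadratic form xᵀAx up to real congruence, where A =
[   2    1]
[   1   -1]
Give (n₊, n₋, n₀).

step 0: pivot 2 → sign +
step 1: pivot -3/2 → sign −
signature = (1, 1, 0)

Answer: (1, 1, 0)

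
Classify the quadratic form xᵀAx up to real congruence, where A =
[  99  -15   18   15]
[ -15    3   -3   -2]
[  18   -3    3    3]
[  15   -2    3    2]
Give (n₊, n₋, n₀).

Answer: (2, 1, 1)

Derivation:
step 0: pivot 99 → sign +
step 1: pivot 8/11 → sign +
step 2: pivot -3/8 → sign −
step 3: row/col 3 already zero → sign 0
signature = (2, 1, 1)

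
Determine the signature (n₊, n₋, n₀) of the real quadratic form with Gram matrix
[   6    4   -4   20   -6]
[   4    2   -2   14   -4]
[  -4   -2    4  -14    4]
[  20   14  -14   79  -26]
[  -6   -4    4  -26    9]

Answer: (4, 1, 0)

Derivation:
step 0: pivot 6 → sign +
step 1: pivot -2/3 → sign −
step 2: pivot 2 → sign +
step 3: pivot 13 → sign +
step 4: pivot 3/13 → sign +
signature = (4, 1, 0)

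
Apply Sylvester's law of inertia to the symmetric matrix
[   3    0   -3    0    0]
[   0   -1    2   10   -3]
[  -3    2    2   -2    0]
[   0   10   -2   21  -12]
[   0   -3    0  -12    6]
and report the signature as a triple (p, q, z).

step 0: pivot 3 → sign +
step 1: pivot -1 → sign −
step 2: pivot 3 → sign +
step 3: pivot 13 → sign +
step 4: pivot 3/13 → sign +
signature = (4, 1, 0)

Answer: (4, 1, 0)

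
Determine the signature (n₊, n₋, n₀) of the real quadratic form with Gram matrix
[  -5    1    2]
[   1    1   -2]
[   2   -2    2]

Answer: (2, 1, 0)

Derivation:
step 0: pivot -5 → sign −
step 1: pivot 6/5 → sign +
step 2: pivot 2/3 → sign +
signature = (2, 1, 0)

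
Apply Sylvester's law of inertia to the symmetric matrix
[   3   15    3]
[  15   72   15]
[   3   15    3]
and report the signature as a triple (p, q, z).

Answer: (1, 1, 1)

Derivation:
step 0: pivot 3 → sign +
step 1: pivot -3 → sign −
step 2: row/col 2 already zero → sign 0
signature = (1, 1, 1)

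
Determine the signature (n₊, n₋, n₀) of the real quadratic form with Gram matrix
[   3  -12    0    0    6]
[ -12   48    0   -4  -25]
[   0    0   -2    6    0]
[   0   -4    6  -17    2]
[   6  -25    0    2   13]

step 0: pivot 3 → sign +
step 1: pivot -2 → sign −
step 2: pivot 1 → sign +
step 3: pivot -16 → sign −
step 4: pivot 1/16 → sign +
signature = (3, 2, 0)

Answer: (3, 2, 0)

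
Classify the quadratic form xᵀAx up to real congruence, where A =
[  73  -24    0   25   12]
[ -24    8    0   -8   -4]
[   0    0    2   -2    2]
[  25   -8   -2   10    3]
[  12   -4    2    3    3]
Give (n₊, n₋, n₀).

Answer: (3, 1, 1)

Derivation:
step 0: pivot 73 → sign +
step 1: pivot 8/73 → sign +
step 2: pivot 2 → sign +
step 3: pivot -1 → sign −
step 4: row/col 4 already zero → sign 0
signature = (3, 1, 1)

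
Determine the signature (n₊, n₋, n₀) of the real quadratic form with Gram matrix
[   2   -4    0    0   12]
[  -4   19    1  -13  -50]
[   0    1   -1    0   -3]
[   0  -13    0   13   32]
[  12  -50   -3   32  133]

step 0: pivot 2 → sign +
step 1: pivot 11 → sign +
step 2: pivot -12/11 → sign −
step 3: pivot -13/12 → sign −
step 4: pivot 3/13 → sign +
signature = (3, 2, 0)

Answer: (3, 2, 0)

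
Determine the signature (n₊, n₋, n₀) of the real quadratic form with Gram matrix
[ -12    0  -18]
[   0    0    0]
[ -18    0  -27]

Answer: (0, 1, 2)

Derivation:
step 0: pivot -12 → sign −
step 1: row/col 1 already zero → sign 0
step 2: row/col 2 already zero → sign 0
signature = (0, 1, 2)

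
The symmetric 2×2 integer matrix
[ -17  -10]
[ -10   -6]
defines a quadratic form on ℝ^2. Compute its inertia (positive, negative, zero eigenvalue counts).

Answer: (0, 2, 0)

Derivation:
step 0: pivot -17 → sign −
step 1: pivot -2/17 → sign −
signature = (0, 2, 0)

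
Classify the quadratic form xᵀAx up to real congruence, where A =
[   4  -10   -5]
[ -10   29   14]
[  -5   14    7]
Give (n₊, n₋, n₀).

Answer: (3, 0, 0)

Derivation:
step 0: pivot 4 → sign +
step 1: pivot 4 → sign +
step 2: pivot 3/16 → sign +
signature = (3, 0, 0)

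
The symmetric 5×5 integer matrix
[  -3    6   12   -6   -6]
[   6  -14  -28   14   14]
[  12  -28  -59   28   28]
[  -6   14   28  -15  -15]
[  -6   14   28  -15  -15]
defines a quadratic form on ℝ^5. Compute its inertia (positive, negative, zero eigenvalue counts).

Answer: (0, 4, 1)

Derivation:
step 0: pivot -3 → sign −
step 1: pivot -2 → sign −
step 2: pivot -3 → sign −
step 3: pivot -1 → sign −
step 4: row/col 4 already zero → sign 0
signature = (0, 4, 1)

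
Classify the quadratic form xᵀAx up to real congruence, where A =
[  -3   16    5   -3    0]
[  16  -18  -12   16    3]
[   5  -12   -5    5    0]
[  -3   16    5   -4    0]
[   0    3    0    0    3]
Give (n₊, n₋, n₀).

Answer: (2, 3, 0)

Derivation:
step 0: pivot -3 → sign −
step 1: pivot 202/3 → sign +
step 2: pivot 14/101 → sign +
step 3: pivot -1 → sign −
step 4: pivot -3/14 → sign −
signature = (2, 3, 0)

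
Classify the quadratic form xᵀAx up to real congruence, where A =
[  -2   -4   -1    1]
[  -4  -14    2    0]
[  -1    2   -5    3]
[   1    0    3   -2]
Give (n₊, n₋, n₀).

Answer: (0, 4, 0)

Derivation:
step 0: pivot -2 → sign −
step 1: pivot -6 → sign −
step 2: pivot -11/6 → sign −
step 3: pivot -1/11 → sign −
signature = (0, 4, 0)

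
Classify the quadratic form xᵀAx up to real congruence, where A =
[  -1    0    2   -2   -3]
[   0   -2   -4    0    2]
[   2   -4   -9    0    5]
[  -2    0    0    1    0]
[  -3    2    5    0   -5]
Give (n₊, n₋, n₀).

Answer: (1, 4, 0)

Derivation:
step 0: pivot -1 → sign −
step 1: pivot -2 → sign −
step 2: pivot 3 → sign +
step 3: pivot -1/3 → sign −
step 4: pivot -1 → sign −
signature = (1, 4, 0)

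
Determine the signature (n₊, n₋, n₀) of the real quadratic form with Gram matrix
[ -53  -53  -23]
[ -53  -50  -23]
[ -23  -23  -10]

Answer: (1, 2, 0)

Derivation:
step 0: pivot -53 → sign −
step 1: pivot 3 → sign +
step 2: pivot -1/53 → sign −
signature = (1, 2, 0)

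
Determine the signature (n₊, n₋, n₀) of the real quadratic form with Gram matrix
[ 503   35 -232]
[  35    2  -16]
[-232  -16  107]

Answer: (2, 1, 0)

Derivation:
step 0: pivot 503 → sign +
step 1: pivot -219/503 → sign −
step 2: pivot 3/73 → sign +
signature = (2, 1, 0)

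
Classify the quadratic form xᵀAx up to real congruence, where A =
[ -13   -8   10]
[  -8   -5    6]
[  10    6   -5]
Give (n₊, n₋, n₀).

step 0: pivot -13 → sign −
step 1: pivot -1/13 → sign −
step 2: pivot 3 → sign +
signature = (1, 2, 0)

Answer: (1, 2, 0)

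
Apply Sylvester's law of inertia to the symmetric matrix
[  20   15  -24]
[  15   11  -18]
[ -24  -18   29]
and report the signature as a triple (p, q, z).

Answer: (2, 1, 0)

Derivation:
step 0: pivot 20 → sign +
step 1: pivot -1/4 → sign −
step 2: pivot 1/5 → sign +
signature = (2, 1, 0)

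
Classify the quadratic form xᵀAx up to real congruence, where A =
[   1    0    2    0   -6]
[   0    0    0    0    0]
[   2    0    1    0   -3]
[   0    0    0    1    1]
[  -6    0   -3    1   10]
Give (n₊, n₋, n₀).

Answer: (2, 1, 2)

Derivation:
step 0: pivot 1 → sign +
step 1: pivot -3 → sign −
step 2: pivot 1 → sign +
step 3: row/col 3 already zero → sign 0
step 4: row/col 4 already zero → sign 0
signature = (2, 1, 2)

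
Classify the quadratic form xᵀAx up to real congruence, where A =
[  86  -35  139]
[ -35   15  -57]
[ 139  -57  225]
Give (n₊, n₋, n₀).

step 0: pivot 86 → sign +
step 1: pivot 65/86 → sign +
step 2: pivot 6/65 → sign +
signature = (3, 0, 0)

Answer: (3, 0, 0)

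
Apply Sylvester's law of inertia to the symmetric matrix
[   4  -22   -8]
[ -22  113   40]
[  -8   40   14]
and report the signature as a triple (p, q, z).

step 0: pivot 4 → sign +
step 1: pivot -8 → sign −
step 2: row/col 2 already zero → sign 0
signature = (1, 1, 1)

Answer: (1, 1, 1)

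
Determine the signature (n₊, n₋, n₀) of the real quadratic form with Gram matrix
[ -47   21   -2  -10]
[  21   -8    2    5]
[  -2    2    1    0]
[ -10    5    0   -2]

step 0: pivot -47 → sign −
step 1: pivot 65/47 → sign +
step 2: pivot 1/5 → sign +
step 3: pivot -1/13 → sign −
signature = (2, 2, 0)

Answer: (2, 2, 0)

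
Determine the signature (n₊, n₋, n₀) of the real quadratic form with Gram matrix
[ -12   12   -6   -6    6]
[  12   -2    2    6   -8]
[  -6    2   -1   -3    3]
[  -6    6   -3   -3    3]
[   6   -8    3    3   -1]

Answer: (2, 1, 2)

Derivation:
step 0: pivot -12 → sign −
step 1: pivot 10 → sign +
step 2: pivot 2/5 → sign +
step 3: row/col 3 already zero → sign 0
step 4: row/col 4 already zero → sign 0
signature = (2, 1, 2)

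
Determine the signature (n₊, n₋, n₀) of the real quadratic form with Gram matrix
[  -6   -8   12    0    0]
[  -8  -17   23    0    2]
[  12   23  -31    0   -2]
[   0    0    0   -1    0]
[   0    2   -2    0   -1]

step 0: pivot -6 → sign −
step 1: pivot -19/3 → sign −
step 2: pivot 14/19 → sign +
step 3: pivot -1 → sign −
step 4: pivot -3/7 → sign −
signature = (1, 4, 0)

Answer: (1, 4, 0)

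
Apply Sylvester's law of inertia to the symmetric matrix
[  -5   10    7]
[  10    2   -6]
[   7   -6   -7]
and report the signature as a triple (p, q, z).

Answer: (1, 2, 0)

Derivation:
step 0: pivot -5 → sign −
step 1: pivot 22 → sign +
step 2: pivot -6/55 → sign −
signature = (1, 2, 0)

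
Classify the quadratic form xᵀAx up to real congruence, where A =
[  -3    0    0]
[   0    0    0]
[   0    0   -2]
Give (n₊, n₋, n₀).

step 0: pivot -3 → sign −
step 1: pivot -2 → sign −
step 2: row/col 2 already zero → sign 0
signature = (0, 2, 1)

Answer: (0, 2, 1)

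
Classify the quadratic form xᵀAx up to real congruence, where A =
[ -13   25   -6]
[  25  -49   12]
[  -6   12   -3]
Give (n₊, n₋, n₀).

step 0: pivot -13 → sign −
step 1: pivot -12/13 → sign −
step 2: row/col 2 already zero → sign 0
signature = (0, 2, 1)

Answer: (0, 2, 1)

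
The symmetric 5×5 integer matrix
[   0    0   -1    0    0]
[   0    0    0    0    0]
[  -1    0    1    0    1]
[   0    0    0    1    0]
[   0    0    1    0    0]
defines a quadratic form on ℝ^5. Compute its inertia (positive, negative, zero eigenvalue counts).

Answer: (2, 1, 2)

Derivation:
step 0: pivot 1 → sign +
step 1: pivot -1 → sign −
step 2: pivot 1 → sign +
step 3: row/col 3 already zero → sign 0
step 4: row/col 4 already zero → sign 0
signature = (2, 1, 2)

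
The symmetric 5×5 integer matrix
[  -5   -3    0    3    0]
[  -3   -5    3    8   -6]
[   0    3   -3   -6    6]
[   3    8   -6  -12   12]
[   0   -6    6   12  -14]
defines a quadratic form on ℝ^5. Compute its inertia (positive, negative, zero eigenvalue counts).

step 0: pivot -5 → sign −
step 1: pivot -16/5 → sign −
step 2: pivot -3/16 → sign −
step 3: pivot 2 → sign +
step 4: pivot -2 → sign −
signature = (1, 4, 0)

Answer: (1, 4, 0)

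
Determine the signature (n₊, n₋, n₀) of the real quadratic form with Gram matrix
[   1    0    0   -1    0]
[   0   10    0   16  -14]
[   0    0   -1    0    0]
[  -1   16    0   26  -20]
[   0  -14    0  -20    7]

Answer: (2, 3, 0)

Derivation:
step 0: pivot 1 → sign +
step 1: pivot 10 → sign +
step 2: pivot -1 → sign −
step 3: pivot -3/5 → sign −
step 4: pivot -3 → sign −
signature = (2, 3, 0)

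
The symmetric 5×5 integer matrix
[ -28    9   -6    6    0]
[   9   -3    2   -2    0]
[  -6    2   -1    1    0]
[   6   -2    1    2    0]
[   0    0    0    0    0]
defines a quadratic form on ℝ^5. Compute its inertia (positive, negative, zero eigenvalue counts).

step 0: pivot -28 → sign −
step 1: pivot -3/28 → sign −
step 2: pivot 1/3 → sign +
step 3: pivot 3 → sign +
step 4: row/col 4 already zero → sign 0
signature = (2, 2, 1)

Answer: (2, 2, 1)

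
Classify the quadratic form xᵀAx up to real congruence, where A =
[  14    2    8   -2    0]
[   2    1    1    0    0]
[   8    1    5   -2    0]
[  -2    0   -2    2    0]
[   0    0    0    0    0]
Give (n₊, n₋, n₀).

step 0: pivot 14 → sign +
step 1: pivot 5/7 → sign +
step 2: pivot 2/5 → sign +
step 3: row/col 3 already zero → sign 0
step 4: row/col 4 already zero → sign 0
signature = (3, 0, 2)

Answer: (3, 0, 2)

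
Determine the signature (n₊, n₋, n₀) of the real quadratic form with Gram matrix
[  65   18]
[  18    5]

step 0: pivot 65 → sign +
step 1: pivot 1/65 → sign +
signature = (2, 0, 0)

Answer: (2, 0, 0)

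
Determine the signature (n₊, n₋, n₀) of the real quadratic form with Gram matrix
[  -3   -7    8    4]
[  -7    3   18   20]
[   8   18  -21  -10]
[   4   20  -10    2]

Answer: (2, 2, 0)

Derivation:
step 0: pivot -3 → sign −
step 1: pivot 58/3 → sign +
step 2: pivot 9/29 → sign +
step 3: pivot -2 → sign −
signature = (2, 2, 0)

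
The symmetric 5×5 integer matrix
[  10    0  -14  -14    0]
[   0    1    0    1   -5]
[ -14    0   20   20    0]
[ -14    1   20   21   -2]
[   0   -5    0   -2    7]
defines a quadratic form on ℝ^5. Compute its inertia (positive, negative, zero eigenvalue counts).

step 0: pivot 10 → sign +
step 1: pivot 1 → sign +
step 2: pivot 2/5 → sign +
step 3: pivot -18 → sign −
step 4: pivot 1/2 → sign +
signature = (4, 1, 0)

Answer: (4, 1, 0)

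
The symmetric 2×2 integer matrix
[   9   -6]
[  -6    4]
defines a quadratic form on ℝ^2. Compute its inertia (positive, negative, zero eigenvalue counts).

Answer: (1, 0, 1)

Derivation:
step 0: pivot 9 → sign +
step 1: row/col 1 already zero → sign 0
signature = (1, 0, 1)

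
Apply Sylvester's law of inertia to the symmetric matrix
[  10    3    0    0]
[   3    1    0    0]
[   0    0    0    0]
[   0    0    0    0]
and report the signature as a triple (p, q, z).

step 0: pivot 10 → sign +
step 1: pivot 1/10 → sign +
step 2: row/col 2 already zero → sign 0
step 3: row/col 3 already zero → sign 0
signature = (2, 0, 2)

Answer: (2, 0, 2)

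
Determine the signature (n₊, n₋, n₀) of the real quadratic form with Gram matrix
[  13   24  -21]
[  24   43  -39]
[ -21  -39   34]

Answer: (2, 1, 0)

Derivation:
step 0: pivot 13 → sign +
step 1: pivot -17/13 → sign −
step 2: pivot 2/17 → sign +
signature = (2, 1, 0)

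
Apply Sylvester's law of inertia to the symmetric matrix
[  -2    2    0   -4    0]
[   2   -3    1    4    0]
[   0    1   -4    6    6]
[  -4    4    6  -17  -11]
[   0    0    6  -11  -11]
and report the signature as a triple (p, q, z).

step 0: pivot -2 → sign −
step 1: pivot -1 → sign −
step 2: pivot -3 → sign −
step 3: pivot 3 → sign +
step 4: pivot 2/3 → sign +
signature = (2, 3, 0)

Answer: (2, 3, 0)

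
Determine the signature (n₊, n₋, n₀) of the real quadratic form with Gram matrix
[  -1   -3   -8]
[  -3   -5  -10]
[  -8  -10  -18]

Answer: (1, 2, 0)

Derivation:
step 0: pivot -1 → sign −
step 1: pivot 4 → sign +
step 2: pivot -3 → sign −
signature = (1, 2, 0)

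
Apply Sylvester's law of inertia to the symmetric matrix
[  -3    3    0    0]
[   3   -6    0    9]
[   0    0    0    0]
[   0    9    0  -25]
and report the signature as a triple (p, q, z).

step 0: pivot -3 → sign −
step 1: pivot -3 → sign −
step 2: pivot 2 → sign +
step 3: row/col 3 already zero → sign 0
signature = (1, 2, 1)

Answer: (1, 2, 1)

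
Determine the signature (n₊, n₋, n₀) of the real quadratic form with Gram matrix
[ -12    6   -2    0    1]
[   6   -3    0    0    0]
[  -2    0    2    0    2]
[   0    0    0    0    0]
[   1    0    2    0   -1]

step 0: pivot -12 → sign −
step 1: pivot 7/3 → sign +
step 2: pivot -3/7 → sign −
step 3: pivot 3/2 → sign +
step 4: row/col 4 already zero → sign 0
signature = (2, 2, 1)

Answer: (2, 2, 1)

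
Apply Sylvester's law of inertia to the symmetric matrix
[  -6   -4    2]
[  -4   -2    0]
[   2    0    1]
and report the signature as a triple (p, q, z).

Answer: (1, 2, 0)

Derivation:
step 0: pivot -6 → sign −
step 1: pivot 2/3 → sign +
step 2: pivot -1 → sign −
signature = (1, 2, 0)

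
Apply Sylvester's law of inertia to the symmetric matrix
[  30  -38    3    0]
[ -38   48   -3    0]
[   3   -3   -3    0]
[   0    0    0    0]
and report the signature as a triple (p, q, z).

step 0: pivot 30 → sign +
step 1: pivot -2/15 → sign −
step 2: pivot 3/2 → sign +
step 3: row/col 3 already zero → sign 0
signature = (2, 1, 1)

Answer: (2, 1, 1)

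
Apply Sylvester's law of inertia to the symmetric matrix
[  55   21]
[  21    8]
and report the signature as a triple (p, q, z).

step 0: pivot 55 → sign +
step 1: pivot -1/55 → sign −
signature = (1, 1, 0)

Answer: (1, 1, 0)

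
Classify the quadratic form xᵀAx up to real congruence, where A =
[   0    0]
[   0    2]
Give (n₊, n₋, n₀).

step 0: pivot 2 → sign +
step 1: row/col 1 already zero → sign 0
signature = (1, 0, 1)

Answer: (1, 0, 1)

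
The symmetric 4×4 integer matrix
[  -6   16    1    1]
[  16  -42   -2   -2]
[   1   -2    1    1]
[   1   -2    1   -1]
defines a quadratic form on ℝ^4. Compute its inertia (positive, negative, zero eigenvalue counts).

step 0: pivot -6 → sign −
step 1: pivot 2/3 → sign +
step 2: pivot 1/2 → sign +
step 3: pivot -2 → sign −
signature = (2, 2, 0)

Answer: (2, 2, 0)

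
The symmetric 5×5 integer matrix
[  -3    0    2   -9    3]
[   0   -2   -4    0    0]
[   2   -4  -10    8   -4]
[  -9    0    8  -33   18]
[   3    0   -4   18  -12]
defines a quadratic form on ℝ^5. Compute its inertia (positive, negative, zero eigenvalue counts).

Answer: (1, 4, 0)

Derivation:
step 0: pivot -3 → sign −
step 1: pivot -2 → sign −
step 2: pivot -2/3 → sign −
step 3: pivot -3 → sign −
step 4: pivot 3 → sign +
signature = (1, 4, 0)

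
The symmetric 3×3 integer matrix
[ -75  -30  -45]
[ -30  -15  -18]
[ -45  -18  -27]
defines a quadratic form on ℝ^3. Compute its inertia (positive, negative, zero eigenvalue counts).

step 0: pivot -75 → sign −
step 1: pivot -3 → sign −
step 2: row/col 2 already zero → sign 0
signature = (0, 2, 1)

Answer: (0, 2, 1)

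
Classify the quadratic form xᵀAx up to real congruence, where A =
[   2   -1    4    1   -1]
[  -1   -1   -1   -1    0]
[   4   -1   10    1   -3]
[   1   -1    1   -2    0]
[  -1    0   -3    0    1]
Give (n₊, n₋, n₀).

Answer: (2, 2, 1)

Derivation:
step 0: pivot 2 → sign +
step 1: pivot -3/2 → sign −
step 2: pivot 8/3 → sign +
step 3: pivot -3 → sign −
step 4: row/col 4 already zero → sign 0
signature = (2, 2, 1)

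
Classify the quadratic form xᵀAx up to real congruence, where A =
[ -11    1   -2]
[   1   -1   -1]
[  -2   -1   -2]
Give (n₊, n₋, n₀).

step 0: pivot -11 → sign −
step 1: pivot -10/11 → sign −
step 2: pivot -1/10 → sign −
signature = (0, 3, 0)

Answer: (0, 3, 0)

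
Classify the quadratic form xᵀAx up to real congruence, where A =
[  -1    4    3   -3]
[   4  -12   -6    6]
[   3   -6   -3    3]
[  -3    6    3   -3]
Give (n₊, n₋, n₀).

Answer: (1, 2, 1)

Derivation:
step 0: pivot -1 → sign −
step 1: pivot 4 → sign +
step 2: pivot -3 → sign −
step 3: row/col 3 already zero → sign 0
signature = (1, 2, 1)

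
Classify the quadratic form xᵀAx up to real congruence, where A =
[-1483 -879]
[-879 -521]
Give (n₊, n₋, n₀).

step 0: pivot -1483 → sign −
step 1: pivot -2/1483 → sign −
signature = (0, 2, 0)

Answer: (0, 2, 0)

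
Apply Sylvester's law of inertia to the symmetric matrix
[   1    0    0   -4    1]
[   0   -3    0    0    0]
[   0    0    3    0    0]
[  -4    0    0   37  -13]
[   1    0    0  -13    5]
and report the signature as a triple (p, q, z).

step 0: pivot 1 → sign +
step 1: pivot -3 → sign −
step 2: pivot 3 → sign +
step 3: pivot 21 → sign +
step 4: pivot 1/7 → sign +
signature = (4, 1, 0)

Answer: (4, 1, 0)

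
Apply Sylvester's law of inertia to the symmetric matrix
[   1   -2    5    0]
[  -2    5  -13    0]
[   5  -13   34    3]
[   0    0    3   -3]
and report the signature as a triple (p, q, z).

Answer: (3, 1, 0)

Derivation:
step 0: pivot 1 → sign +
step 1: pivot 1 → sign +
step 2: pivot -3 → sign −
step 3: pivot 3 → sign +
signature = (3, 1, 0)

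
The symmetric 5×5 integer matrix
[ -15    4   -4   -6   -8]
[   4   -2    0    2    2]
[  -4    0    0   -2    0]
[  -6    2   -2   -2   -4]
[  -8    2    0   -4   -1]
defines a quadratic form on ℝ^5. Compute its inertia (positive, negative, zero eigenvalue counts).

step 0: pivot -15 → sign −
step 1: pivot -14/15 → sign −
step 2: pivot 16/7 → sign +
step 3: pivot 1/4 → sign +
step 4: pivot 1 → sign +
signature = (3, 2, 0)

Answer: (3, 2, 0)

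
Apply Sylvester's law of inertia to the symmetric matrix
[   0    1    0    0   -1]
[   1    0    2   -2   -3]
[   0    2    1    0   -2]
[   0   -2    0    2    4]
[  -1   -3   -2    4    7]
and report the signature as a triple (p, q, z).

step 0: pivot 2 → sign +
step 1: pivot -1/2 → sign −
step 2: pivot 1 → sign +
step 3: pivot 2 → sign +
step 4: pivot -1 → sign −
signature = (3, 2, 0)

Answer: (3, 2, 0)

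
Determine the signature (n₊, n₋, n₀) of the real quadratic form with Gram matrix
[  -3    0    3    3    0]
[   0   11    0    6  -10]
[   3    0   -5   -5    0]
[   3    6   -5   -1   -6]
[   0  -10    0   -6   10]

Answer: (3, 2, 0)

Derivation:
step 0: pivot -3 → sign −
step 1: pivot 11 → sign +
step 2: pivot -2 → sign −
step 3: pivot 8/11 → sign +
step 4: pivot 1/2 → sign +
signature = (3, 2, 0)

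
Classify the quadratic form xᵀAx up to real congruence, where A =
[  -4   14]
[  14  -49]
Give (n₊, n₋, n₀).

step 0: pivot -4 → sign −
step 1: row/col 1 already zero → sign 0
signature = (0, 1, 1)

Answer: (0, 1, 1)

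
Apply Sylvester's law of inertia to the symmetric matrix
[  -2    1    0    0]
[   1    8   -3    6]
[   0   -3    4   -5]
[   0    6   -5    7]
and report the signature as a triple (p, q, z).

Answer: (2, 2, 0)

Derivation:
step 0: pivot -2 → sign −
step 1: pivot 17/2 → sign +
step 2: pivot 50/17 → sign +
step 3: pivot -3/50 → sign −
signature = (2, 2, 0)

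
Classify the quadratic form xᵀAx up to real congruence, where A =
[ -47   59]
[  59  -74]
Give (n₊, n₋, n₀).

Answer: (1, 1, 0)

Derivation:
step 0: pivot -47 → sign −
step 1: pivot 3/47 → sign +
signature = (1, 1, 0)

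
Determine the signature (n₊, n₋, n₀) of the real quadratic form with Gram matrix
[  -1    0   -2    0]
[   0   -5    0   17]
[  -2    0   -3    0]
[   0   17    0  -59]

step 0: pivot -1 → sign −
step 1: pivot -5 → sign −
step 2: pivot 1 → sign +
step 3: pivot -6/5 → sign −
signature = (1, 3, 0)

Answer: (1, 3, 0)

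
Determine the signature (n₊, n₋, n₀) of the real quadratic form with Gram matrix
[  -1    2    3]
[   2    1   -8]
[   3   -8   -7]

Answer: (2, 1, 0)

Derivation:
step 0: pivot -1 → sign −
step 1: pivot 5 → sign +
step 2: pivot 6/5 → sign +
signature = (2, 1, 0)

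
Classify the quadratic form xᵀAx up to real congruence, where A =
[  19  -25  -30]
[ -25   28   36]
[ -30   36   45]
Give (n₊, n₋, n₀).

Answer: (2, 1, 0)

Derivation:
step 0: pivot 19 → sign +
step 1: pivot -93/19 → sign −
step 2: pivot 3/31 → sign +
signature = (2, 1, 0)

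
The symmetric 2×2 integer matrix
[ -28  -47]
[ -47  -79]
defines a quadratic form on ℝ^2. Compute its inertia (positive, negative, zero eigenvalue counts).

Answer: (0, 2, 0)

Derivation:
step 0: pivot -28 → sign −
step 1: pivot -3/28 → sign −
signature = (0, 2, 0)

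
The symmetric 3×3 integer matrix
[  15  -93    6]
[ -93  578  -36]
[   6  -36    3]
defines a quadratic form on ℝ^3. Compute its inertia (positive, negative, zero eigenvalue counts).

Answer: (2, 1, 0)

Derivation:
step 0: pivot 15 → sign +
step 1: pivot 7/5 → sign +
step 2: pivot -3/7 → sign −
signature = (2, 1, 0)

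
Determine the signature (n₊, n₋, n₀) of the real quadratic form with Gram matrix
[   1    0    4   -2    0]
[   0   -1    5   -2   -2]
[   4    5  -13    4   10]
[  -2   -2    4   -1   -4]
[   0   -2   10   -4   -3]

step 0: pivot 1 → sign +
step 1: pivot -1 → sign −
step 2: pivot -4 → sign −
step 3: pivot 1 → sign +
step 4: row/col 4 already zero → sign 0
signature = (2, 2, 1)

Answer: (2, 2, 1)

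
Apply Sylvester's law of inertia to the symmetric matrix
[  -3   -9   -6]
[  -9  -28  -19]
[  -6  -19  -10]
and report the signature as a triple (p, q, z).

Answer: (1, 2, 0)

Derivation:
step 0: pivot -3 → sign −
step 1: pivot -1 → sign −
step 2: pivot 3 → sign +
signature = (1, 2, 0)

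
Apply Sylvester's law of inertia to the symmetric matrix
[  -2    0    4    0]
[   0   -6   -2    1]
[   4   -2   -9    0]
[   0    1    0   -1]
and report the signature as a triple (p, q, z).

step 0: pivot -2 → sign −
step 1: pivot -6 → sign −
step 2: pivot -1/3 → sign −
step 3: pivot -1/2 → sign −
signature = (0, 4, 0)

Answer: (0, 4, 0)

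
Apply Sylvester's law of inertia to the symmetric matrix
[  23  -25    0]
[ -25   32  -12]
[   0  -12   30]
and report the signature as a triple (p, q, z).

Answer: (3, 0, 0)

Derivation:
step 0: pivot 23 → sign +
step 1: pivot 111/23 → sign +
step 2: pivot 6/37 → sign +
signature = (3, 0, 0)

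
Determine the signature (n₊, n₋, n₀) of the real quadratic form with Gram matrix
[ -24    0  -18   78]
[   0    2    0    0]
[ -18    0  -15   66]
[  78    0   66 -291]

Answer: (1, 2, 1)

Derivation:
step 0: pivot -24 → sign −
step 1: pivot 2 → sign +
step 2: pivot -3/2 → sign −
step 3: row/col 3 already zero → sign 0
signature = (1, 2, 1)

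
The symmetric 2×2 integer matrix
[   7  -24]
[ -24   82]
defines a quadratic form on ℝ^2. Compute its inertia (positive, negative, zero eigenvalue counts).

Answer: (1, 1, 0)

Derivation:
step 0: pivot 7 → sign +
step 1: pivot -2/7 → sign −
signature = (1, 1, 0)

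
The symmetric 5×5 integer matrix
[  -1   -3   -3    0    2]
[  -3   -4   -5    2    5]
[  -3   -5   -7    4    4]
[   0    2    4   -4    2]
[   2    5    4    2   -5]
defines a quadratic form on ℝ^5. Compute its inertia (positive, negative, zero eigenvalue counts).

step 0: pivot -1 → sign −
step 1: pivot 5 → sign +
step 2: pivot -6/5 → sign −
step 3: row/col 3 already zero → sign 0
step 4: row/col 4 already zero → sign 0
signature = (1, 2, 2)

Answer: (1, 2, 2)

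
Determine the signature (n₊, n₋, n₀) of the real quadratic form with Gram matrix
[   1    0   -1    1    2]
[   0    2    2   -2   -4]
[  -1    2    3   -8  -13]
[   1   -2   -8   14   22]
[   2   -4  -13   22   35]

step 0: pivot 1 → sign +
step 1: pivot 2 → sign +
step 2: pivot 11 → sign +
step 3: pivot -25/11 → sign −
step 4: pivot -6/25 → sign −
signature = (3, 2, 0)

Answer: (3, 2, 0)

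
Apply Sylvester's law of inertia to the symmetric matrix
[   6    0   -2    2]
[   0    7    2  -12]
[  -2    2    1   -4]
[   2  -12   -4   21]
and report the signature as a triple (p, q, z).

Answer: (2, 2, 0)

Derivation:
step 0: pivot 6 → sign +
step 1: pivot 7 → sign +
step 2: pivot -5/21 → sign −
step 3: pivot -1/5 → sign −
signature = (2, 2, 0)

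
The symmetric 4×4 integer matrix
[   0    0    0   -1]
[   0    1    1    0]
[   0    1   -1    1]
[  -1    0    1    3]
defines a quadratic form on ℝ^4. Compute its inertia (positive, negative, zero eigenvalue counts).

step 0: pivot 1 → sign +
step 1: pivot -2 → sign −
step 2: pivot 7/2 → sign +
step 3: pivot -2/7 → sign −
signature = (2, 2, 0)

Answer: (2, 2, 0)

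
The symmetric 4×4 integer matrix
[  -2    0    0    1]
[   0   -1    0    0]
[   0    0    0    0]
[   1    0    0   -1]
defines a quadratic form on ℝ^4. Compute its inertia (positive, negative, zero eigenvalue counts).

step 0: pivot -2 → sign −
step 1: pivot -1 → sign −
step 2: pivot -1/2 → sign −
step 3: row/col 3 already zero → sign 0
signature = (0, 3, 1)

Answer: (0, 3, 1)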